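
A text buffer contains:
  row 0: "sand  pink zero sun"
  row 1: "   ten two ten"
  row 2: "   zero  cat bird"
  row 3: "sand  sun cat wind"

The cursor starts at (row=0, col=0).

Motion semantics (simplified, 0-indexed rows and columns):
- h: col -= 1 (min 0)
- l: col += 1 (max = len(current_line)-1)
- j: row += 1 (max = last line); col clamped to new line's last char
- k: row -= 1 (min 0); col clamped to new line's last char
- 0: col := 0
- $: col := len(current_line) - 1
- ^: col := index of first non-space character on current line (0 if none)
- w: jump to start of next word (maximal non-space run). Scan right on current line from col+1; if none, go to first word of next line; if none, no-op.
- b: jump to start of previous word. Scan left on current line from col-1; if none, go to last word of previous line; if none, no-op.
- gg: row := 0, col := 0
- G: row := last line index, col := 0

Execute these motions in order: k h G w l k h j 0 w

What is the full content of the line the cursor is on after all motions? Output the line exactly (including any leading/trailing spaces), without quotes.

After 1 (k): row=0 col=0 char='s'
After 2 (h): row=0 col=0 char='s'
After 3 (G): row=3 col=0 char='s'
After 4 (w): row=3 col=6 char='s'
After 5 (l): row=3 col=7 char='u'
After 6 (k): row=2 col=7 char='_'
After 7 (h): row=2 col=6 char='o'
After 8 (j): row=3 col=6 char='s'
After 9 (0): row=3 col=0 char='s'
After 10 (w): row=3 col=6 char='s'

Answer: sand  sun cat wind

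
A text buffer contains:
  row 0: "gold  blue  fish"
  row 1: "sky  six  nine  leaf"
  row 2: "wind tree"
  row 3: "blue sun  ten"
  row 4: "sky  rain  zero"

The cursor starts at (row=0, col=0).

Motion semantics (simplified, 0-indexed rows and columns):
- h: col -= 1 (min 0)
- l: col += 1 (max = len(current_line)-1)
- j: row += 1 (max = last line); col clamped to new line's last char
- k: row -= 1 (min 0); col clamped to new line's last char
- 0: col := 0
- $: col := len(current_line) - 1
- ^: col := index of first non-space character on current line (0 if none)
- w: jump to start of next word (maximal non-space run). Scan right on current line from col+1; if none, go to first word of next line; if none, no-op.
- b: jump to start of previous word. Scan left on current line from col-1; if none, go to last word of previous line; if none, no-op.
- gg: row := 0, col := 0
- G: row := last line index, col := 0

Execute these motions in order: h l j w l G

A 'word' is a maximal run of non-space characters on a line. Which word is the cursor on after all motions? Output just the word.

After 1 (h): row=0 col=0 char='g'
After 2 (l): row=0 col=1 char='o'
After 3 (j): row=1 col=1 char='k'
After 4 (w): row=1 col=5 char='s'
After 5 (l): row=1 col=6 char='i'
After 6 (G): row=4 col=0 char='s'

Answer: sky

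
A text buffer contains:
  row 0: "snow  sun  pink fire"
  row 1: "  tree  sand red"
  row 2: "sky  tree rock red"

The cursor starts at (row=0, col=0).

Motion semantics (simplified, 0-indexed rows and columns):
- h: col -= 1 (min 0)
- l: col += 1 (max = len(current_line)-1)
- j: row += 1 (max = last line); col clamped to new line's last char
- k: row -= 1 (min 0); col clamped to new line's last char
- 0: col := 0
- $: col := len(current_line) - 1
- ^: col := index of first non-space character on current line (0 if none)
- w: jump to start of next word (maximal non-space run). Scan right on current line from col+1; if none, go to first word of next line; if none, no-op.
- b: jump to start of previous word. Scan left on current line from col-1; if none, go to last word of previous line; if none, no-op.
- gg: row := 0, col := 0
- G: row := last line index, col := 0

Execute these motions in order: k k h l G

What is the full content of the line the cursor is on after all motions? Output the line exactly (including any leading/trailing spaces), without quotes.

After 1 (k): row=0 col=0 char='s'
After 2 (k): row=0 col=0 char='s'
After 3 (h): row=0 col=0 char='s'
After 4 (l): row=0 col=1 char='n'
After 5 (G): row=2 col=0 char='s'

Answer: sky  tree rock red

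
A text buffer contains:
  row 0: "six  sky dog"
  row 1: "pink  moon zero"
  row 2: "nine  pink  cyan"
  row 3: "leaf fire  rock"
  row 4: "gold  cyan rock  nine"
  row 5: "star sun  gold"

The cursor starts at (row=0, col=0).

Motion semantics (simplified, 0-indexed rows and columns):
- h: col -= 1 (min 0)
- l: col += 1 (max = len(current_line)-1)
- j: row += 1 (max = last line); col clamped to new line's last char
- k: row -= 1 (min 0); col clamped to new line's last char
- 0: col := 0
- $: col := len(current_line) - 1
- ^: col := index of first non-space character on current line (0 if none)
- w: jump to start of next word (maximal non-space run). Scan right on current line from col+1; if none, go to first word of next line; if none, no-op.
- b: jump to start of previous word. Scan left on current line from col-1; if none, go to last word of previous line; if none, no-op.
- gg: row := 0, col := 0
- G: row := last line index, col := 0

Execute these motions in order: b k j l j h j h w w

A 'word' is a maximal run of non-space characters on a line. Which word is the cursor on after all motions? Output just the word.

Answer: rock

Derivation:
After 1 (b): row=0 col=0 char='s'
After 2 (k): row=0 col=0 char='s'
After 3 (j): row=1 col=0 char='p'
After 4 (l): row=1 col=1 char='i'
After 5 (j): row=2 col=1 char='i'
After 6 (h): row=2 col=0 char='n'
After 7 (j): row=3 col=0 char='l'
After 8 (h): row=3 col=0 char='l'
After 9 (w): row=3 col=5 char='f'
After 10 (w): row=3 col=11 char='r'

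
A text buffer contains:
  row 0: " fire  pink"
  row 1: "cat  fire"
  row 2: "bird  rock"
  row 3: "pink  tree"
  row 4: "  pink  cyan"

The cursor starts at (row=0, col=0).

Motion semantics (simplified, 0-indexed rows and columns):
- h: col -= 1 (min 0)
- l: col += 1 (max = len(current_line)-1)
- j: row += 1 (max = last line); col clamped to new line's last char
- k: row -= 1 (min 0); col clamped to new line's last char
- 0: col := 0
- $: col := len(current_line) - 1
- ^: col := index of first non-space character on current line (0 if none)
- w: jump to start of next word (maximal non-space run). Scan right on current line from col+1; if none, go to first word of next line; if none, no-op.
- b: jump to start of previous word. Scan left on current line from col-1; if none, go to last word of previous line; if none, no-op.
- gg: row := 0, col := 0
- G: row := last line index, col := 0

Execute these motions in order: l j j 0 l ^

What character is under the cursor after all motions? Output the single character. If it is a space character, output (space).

Answer: b

Derivation:
After 1 (l): row=0 col=1 char='f'
After 2 (j): row=1 col=1 char='a'
After 3 (j): row=2 col=1 char='i'
After 4 (0): row=2 col=0 char='b'
After 5 (l): row=2 col=1 char='i'
After 6 (^): row=2 col=0 char='b'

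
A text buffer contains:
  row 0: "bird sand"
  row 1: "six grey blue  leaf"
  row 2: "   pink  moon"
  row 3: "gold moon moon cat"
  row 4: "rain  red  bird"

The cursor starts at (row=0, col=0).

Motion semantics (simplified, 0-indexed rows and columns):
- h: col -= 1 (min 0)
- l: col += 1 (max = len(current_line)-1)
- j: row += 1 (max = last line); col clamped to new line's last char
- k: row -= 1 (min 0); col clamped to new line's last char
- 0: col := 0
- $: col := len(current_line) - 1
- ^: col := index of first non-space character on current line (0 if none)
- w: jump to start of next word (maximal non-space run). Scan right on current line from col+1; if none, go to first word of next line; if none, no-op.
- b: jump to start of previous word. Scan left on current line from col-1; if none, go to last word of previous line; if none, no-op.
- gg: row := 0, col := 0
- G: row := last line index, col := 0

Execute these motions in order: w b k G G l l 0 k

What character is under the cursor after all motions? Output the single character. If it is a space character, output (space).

Answer: g

Derivation:
After 1 (w): row=0 col=5 char='s'
After 2 (b): row=0 col=0 char='b'
After 3 (k): row=0 col=0 char='b'
After 4 (G): row=4 col=0 char='r'
After 5 (G): row=4 col=0 char='r'
After 6 (l): row=4 col=1 char='a'
After 7 (l): row=4 col=2 char='i'
After 8 (0): row=4 col=0 char='r'
After 9 (k): row=3 col=0 char='g'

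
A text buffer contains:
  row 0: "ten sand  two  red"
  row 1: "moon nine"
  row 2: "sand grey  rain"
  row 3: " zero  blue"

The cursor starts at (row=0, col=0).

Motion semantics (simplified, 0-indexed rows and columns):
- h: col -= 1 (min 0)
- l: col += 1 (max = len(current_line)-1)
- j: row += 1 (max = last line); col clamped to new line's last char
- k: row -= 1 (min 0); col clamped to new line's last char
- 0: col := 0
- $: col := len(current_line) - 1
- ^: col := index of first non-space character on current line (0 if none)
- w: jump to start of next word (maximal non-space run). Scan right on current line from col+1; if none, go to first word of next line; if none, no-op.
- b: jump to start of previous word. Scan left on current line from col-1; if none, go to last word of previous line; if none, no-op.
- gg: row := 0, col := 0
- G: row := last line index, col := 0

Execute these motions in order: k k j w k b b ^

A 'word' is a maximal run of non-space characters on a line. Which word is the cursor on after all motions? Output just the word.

After 1 (k): row=0 col=0 char='t'
After 2 (k): row=0 col=0 char='t'
After 3 (j): row=1 col=0 char='m'
After 4 (w): row=1 col=5 char='n'
After 5 (k): row=0 col=5 char='a'
After 6 (b): row=0 col=4 char='s'
After 7 (b): row=0 col=0 char='t'
After 8 (^): row=0 col=0 char='t'

Answer: ten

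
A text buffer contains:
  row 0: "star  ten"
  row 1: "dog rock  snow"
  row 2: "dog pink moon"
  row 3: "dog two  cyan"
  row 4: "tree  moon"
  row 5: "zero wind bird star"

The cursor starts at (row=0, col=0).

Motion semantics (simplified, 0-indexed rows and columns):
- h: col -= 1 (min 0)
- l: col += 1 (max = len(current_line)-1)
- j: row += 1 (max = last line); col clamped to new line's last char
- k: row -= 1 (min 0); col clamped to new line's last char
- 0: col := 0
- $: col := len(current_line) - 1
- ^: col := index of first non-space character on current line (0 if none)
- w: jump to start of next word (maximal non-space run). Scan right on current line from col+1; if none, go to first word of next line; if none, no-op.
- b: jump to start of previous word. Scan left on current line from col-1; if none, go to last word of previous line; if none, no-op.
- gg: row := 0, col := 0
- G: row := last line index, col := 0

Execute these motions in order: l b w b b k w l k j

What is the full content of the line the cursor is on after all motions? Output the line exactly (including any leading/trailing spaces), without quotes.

Answer: dog rock  snow

Derivation:
After 1 (l): row=0 col=1 char='t'
After 2 (b): row=0 col=0 char='s'
After 3 (w): row=0 col=6 char='t'
After 4 (b): row=0 col=0 char='s'
After 5 (b): row=0 col=0 char='s'
After 6 (k): row=0 col=0 char='s'
After 7 (w): row=0 col=6 char='t'
After 8 (l): row=0 col=7 char='e'
After 9 (k): row=0 col=7 char='e'
After 10 (j): row=1 col=7 char='k'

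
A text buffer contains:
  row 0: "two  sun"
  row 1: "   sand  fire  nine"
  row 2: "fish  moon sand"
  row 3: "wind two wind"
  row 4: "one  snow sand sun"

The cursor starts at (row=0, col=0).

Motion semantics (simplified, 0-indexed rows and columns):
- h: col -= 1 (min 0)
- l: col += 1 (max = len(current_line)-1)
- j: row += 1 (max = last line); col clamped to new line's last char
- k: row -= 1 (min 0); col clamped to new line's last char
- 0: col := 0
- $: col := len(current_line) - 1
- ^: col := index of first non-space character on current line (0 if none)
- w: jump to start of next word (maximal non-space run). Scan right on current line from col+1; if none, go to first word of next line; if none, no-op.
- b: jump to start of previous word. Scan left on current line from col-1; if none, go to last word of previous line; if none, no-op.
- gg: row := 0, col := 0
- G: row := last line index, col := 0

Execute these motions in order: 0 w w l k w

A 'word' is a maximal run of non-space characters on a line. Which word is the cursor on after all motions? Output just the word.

After 1 (0): row=0 col=0 char='t'
After 2 (w): row=0 col=5 char='s'
After 3 (w): row=1 col=3 char='s'
After 4 (l): row=1 col=4 char='a'
After 5 (k): row=0 col=4 char='_'
After 6 (w): row=0 col=5 char='s'

Answer: sun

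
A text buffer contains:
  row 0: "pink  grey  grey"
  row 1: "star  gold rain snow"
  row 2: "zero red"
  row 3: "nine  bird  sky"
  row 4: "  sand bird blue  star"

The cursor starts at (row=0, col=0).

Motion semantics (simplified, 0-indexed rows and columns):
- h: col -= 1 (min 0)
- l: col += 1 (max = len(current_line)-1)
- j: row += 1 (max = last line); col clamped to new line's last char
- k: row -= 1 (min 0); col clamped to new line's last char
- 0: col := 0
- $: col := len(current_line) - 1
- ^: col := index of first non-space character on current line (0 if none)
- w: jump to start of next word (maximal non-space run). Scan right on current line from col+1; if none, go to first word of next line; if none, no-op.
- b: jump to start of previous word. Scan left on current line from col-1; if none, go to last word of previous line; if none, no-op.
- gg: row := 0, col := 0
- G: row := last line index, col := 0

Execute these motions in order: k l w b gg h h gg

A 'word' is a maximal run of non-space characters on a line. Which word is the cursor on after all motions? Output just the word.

Answer: pink

Derivation:
After 1 (k): row=0 col=0 char='p'
After 2 (l): row=0 col=1 char='i'
After 3 (w): row=0 col=6 char='g'
After 4 (b): row=0 col=0 char='p'
After 5 (gg): row=0 col=0 char='p'
After 6 (h): row=0 col=0 char='p'
After 7 (h): row=0 col=0 char='p'
After 8 (gg): row=0 col=0 char='p'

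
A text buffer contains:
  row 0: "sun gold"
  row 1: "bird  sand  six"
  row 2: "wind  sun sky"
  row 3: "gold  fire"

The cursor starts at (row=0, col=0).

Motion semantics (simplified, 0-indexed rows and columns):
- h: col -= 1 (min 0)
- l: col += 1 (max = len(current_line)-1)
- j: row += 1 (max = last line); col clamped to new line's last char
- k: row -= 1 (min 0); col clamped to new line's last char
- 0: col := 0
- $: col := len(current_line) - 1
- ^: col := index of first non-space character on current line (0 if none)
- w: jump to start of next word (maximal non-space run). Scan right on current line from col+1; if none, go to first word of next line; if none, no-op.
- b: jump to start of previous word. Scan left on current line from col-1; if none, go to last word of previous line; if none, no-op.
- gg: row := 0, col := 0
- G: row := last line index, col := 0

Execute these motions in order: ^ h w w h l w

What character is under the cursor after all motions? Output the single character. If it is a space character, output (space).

Answer: s

Derivation:
After 1 (^): row=0 col=0 char='s'
After 2 (h): row=0 col=0 char='s'
After 3 (w): row=0 col=4 char='g'
After 4 (w): row=1 col=0 char='b'
After 5 (h): row=1 col=0 char='b'
After 6 (l): row=1 col=1 char='i'
After 7 (w): row=1 col=6 char='s'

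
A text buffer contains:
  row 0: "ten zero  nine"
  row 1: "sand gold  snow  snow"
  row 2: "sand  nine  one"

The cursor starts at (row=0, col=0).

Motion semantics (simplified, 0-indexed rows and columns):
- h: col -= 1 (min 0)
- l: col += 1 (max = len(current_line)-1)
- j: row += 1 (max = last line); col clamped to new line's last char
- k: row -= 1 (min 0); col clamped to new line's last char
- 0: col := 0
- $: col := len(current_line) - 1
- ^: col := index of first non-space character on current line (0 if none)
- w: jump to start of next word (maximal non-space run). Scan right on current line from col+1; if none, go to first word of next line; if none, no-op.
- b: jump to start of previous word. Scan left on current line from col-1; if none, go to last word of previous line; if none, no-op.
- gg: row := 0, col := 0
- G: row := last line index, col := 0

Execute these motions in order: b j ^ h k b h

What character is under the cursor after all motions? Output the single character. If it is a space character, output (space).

Answer: t

Derivation:
After 1 (b): row=0 col=0 char='t'
After 2 (j): row=1 col=0 char='s'
After 3 (^): row=1 col=0 char='s'
After 4 (h): row=1 col=0 char='s'
After 5 (k): row=0 col=0 char='t'
After 6 (b): row=0 col=0 char='t'
After 7 (h): row=0 col=0 char='t'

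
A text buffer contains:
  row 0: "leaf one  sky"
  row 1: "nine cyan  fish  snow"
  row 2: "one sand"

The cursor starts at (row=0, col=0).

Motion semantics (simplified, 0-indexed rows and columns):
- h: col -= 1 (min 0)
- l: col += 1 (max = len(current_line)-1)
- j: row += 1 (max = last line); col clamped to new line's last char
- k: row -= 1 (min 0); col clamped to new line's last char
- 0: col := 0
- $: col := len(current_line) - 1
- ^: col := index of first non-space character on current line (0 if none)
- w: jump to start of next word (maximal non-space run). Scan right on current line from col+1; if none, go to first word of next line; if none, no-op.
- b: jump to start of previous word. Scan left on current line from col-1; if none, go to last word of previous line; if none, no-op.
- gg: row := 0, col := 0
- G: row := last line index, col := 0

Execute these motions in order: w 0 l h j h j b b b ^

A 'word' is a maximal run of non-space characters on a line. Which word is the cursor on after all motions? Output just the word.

Answer: nine

Derivation:
After 1 (w): row=0 col=5 char='o'
After 2 (0): row=0 col=0 char='l'
After 3 (l): row=0 col=1 char='e'
After 4 (h): row=0 col=0 char='l'
After 5 (j): row=1 col=0 char='n'
After 6 (h): row=1 col=0 char='n'
After 7 (j): row=2 col=0 char='o'
After 8 (b): row=1 col=17 char='s'
After 9 (b): row=1 col=11 char='f'
After 10 (b): row=1 col=5 char='c'
After 11 (^): row=1 col=0 char='n'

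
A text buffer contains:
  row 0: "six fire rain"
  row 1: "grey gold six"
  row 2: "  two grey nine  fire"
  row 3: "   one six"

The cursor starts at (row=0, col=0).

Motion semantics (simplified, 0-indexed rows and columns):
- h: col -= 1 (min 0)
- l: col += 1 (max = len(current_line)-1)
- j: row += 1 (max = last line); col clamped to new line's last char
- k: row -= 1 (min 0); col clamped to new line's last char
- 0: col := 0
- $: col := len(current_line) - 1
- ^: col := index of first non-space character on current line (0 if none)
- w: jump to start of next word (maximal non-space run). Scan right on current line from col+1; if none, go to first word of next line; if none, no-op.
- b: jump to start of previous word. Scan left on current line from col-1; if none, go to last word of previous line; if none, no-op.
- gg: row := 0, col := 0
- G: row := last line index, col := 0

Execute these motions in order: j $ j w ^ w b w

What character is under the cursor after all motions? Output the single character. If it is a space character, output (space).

Answer: g

Derivation:
After 1 (j): row=1 col=0 char='g'
After 2 ($): row=1 col=12 char='x'
After 3 (j): row=2 col=12 char='i'
After 4 (w): row=2 col=17 char='f'
After 5 (^): row=2 col=2 char='t'
After 6 (w): row=2 col=6 char='g'
After 7 (b): row=2 col=2 char='t'
After 8 (w): row=2 col=6 char='g'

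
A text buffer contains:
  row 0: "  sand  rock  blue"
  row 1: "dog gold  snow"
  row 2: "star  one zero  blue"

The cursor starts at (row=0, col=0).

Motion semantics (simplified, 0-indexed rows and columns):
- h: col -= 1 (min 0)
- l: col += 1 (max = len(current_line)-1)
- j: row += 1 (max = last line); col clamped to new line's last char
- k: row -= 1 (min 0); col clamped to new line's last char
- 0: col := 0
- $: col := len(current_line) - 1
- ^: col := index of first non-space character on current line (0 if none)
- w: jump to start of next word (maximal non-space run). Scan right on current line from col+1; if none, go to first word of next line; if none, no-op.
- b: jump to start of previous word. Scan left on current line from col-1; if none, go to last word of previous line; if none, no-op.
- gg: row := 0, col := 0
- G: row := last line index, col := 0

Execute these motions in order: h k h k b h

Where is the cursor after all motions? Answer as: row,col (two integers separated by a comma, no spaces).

After 1 (h): row=0 col=0 char='_'
After 2 (k): row=0 col=0 char='_'
After 3 (h): row=0 col=0 char='_'
After 4 (k): row=0 col=0 char='_'
After 5 (b): row=0 col=0 char='_'
After 6 (h): row=0 col=0 char='_'

Answer: 0,0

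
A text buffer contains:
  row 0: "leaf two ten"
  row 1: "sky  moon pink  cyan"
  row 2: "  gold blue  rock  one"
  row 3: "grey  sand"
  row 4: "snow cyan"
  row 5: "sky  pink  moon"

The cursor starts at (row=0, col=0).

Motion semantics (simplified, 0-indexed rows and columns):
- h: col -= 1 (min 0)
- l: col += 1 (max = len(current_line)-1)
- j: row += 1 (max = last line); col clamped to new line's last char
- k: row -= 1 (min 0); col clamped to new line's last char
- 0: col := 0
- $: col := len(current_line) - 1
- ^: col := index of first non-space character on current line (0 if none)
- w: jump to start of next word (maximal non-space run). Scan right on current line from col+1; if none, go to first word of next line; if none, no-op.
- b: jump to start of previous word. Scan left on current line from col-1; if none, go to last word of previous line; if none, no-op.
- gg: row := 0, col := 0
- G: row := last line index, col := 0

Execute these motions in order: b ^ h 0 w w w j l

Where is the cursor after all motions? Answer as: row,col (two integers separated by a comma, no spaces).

After 1 (b): row=0 col=0 char='l'
After 2 (^): row=0 col=0 char='l'
After 3 (h): row=0 col=0 char='l'
After 4 (0): row=0 col=0 char='l'
After 5 (w): row=0 col=5 char='t'
After 6 (w): row=0 col=9 char='t'
After 7 (w): row=1 col=0 char='s'
After 8 (j): row=2 col=0 char='_'
After 9 (l): row=2 col=1 char='_'

Answer: 2,1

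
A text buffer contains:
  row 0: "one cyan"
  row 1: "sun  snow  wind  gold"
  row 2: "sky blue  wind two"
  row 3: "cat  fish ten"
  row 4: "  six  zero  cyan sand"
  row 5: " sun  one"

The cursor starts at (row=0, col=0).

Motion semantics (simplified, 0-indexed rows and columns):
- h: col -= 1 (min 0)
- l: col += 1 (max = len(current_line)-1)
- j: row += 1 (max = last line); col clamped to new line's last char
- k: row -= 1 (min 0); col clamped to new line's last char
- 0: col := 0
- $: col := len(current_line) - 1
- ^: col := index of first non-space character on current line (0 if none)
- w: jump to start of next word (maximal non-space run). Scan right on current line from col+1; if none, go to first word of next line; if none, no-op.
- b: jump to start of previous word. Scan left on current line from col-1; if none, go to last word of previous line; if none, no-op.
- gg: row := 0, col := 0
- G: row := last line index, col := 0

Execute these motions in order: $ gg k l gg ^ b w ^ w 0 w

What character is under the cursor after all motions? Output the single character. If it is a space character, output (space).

Answer: c

Derivation:
After 1 ($): row=0 col=7 char='n'
After 2 (gg): row=0 col=0 char='o'
After 3 (k): row=0 col=0 char='o'
After 4 (l): row=0 col=1 char='n'
After 5 (gg): row=0 col=0 char='o'
After 6 (^): row=0 col=0 char='o'
After 7 (b): row=0 col=0 char='o'
After 8 (w): row=0 col=4 char='c'
After 9 (^): row=0 col=0 char='o'
After 10 (w): row=0 col=4 char='c'
After 11 (0): row=0 col=0 char='o'
After 12 (w): row=0 col=4 char='c'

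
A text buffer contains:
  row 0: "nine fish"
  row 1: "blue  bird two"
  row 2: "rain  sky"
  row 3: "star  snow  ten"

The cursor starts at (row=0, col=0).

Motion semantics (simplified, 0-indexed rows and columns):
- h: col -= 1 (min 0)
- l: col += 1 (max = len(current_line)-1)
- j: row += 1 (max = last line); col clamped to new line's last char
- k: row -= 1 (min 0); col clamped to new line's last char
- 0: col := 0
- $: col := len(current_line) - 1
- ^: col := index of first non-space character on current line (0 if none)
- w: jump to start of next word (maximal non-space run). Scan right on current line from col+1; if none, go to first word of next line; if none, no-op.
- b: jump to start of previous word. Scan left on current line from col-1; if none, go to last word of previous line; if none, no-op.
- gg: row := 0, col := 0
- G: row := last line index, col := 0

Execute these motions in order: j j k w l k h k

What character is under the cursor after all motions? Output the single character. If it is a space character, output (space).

After 1 (j): row=1 col=0 char='b'
After 2 (j): row=2 col=0 char='r'
After 3 (k): row=1 col=0 char='b'
After 4 (w): row=1 col=6 char='b'
After 5 (l): row=1 col=7 char='i'
After 6 (k): row=0 col=7 char='s'
After 7 (h): row=0 col=6 char='i'
After 8 (k): row=0 col=6 char='i'

Answer: i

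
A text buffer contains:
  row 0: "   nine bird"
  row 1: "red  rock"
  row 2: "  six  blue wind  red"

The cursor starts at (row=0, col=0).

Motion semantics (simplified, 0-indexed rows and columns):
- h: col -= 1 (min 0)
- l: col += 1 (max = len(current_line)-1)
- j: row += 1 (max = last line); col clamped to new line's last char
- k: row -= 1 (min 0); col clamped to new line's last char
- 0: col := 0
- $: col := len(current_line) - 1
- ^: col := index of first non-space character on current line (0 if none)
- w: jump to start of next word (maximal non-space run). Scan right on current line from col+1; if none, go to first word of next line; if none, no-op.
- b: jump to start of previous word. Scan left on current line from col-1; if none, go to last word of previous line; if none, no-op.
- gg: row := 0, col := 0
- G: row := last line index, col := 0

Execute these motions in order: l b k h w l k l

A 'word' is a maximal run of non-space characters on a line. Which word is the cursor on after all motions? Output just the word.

After 1 (l): row=0 col=1 char='_'
After 2 (b): row=0 col=1 char='_'
After 3 (k): row=0 col=1 char='_'
After 4 (h): row=0 col=0 char='_'
After 5 (w): row=0 col=3 char='n'
After 6 (l): row=0 col=4 char='i'
After 7 (k): row=0 col=4 char='i'
After 8 (l): row=0 col=5 char='n'

Answer: nine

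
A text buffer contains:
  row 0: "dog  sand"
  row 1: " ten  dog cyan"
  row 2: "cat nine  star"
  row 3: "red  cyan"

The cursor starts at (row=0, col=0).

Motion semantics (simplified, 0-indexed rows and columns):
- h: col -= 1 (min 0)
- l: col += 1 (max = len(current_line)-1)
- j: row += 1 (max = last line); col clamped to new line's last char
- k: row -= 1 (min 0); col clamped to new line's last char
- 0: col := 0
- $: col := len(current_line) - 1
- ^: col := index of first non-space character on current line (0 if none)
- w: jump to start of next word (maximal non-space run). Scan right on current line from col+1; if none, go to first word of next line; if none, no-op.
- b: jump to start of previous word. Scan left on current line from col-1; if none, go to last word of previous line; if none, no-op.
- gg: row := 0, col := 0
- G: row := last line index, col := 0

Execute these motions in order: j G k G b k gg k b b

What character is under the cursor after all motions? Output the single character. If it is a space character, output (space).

Answer: d

Derivation:
After 1 (j): row=1 col=0 char='_'
After 2 (G): row=3 col=0 char='r'
After 3 (k): row=2 col=0 char='c'
After 4 (G): row=3 col=0 char='r'
After 5 (b): row=2 col=10 char='s'
After 6 (k): row=1 col=10 char='c'
After 7 (gg): row=0 col=0 char='d'
After 8 (k): row=0 col=0 char='d'
After 9 (b): row=0 col=0 char='d'
After 10 (b): row=0 col=0 char='d'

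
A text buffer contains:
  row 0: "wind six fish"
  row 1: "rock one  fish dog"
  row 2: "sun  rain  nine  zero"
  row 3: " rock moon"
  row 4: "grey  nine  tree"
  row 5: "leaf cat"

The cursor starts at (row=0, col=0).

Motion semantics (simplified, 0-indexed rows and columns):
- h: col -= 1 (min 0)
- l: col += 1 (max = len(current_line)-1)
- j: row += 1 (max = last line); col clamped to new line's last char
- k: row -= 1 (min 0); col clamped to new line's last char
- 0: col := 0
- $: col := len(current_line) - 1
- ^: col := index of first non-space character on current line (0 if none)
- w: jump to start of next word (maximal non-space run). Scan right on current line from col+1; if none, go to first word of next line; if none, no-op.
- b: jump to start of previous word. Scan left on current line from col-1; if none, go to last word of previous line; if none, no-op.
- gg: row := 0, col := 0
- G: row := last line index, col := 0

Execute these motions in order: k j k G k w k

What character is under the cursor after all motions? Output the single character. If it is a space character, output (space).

After 1 (k): row=0 col=0 char='w'
After 2 (j): row=1 col=0 char='r'
After 3 (k): row=0 col=0 char='w'
After 4 (G): row=5 col=0 char='l'
After 5 (k): row=4 col=0 char='g'
After 6 (w): row=4 col=6 char='n'
After 7 (k): row=3 col=6 char='m'

Answer: m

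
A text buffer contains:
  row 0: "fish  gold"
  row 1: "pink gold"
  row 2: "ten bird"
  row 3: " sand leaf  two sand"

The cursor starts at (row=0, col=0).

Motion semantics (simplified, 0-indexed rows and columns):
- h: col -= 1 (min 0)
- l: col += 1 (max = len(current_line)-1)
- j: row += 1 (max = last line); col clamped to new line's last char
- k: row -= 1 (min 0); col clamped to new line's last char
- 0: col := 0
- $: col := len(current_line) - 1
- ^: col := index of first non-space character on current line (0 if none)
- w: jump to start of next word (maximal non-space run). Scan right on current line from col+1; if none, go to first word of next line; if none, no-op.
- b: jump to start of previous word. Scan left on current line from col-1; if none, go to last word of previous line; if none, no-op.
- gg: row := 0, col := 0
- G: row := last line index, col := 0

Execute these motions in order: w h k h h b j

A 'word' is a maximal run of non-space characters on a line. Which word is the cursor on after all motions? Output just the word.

Answer: pink

Derivation:
After 1 (w): row=0 col=6 char='g'
After 2 (h): row=0 col=5 char='_'
After 3 (k): row=0 col=5 char='_'
After 4 (h): row=0 col=4 char='_'
After 5 (h): row=0 col=3 char='h'
After 6 (b): row=0 col=0 char='f'
After 7 (j): row=1 col=0 char='p'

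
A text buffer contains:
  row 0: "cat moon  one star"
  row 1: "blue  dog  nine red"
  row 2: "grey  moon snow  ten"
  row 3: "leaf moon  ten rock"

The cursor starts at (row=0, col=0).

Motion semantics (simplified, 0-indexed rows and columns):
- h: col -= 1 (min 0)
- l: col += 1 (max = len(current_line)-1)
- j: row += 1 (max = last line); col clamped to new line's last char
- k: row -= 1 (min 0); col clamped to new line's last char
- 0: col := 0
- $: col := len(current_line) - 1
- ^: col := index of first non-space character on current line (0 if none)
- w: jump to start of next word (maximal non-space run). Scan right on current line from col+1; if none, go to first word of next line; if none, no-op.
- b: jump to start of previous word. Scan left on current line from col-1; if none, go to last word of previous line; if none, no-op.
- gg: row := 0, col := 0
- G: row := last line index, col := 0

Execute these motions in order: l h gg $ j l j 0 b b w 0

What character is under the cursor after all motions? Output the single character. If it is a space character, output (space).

After 1 (l): row=0 col=1 char='a'
After 2 (h): row=0 col=0 char='c'
After 3 (gg): row=0 col=0 char='c'
After 4 ($): row=0 col=17 char='r'
After 5 (j): row=1 col=17 char='e'
After 6 (l): row=1 col=18 char='d'
After 7 (j): row=2 col=18 char='e'
After 8 (0): row=2 col=0 char='g'
After 9 (b): row=1 col=16 char='r'
After 10 (b): row=1 col=11 char='n'
After 11 (w): row=1 col=16 char='r'
After 12 (0): row=1 col=0 char='b'

Answer: b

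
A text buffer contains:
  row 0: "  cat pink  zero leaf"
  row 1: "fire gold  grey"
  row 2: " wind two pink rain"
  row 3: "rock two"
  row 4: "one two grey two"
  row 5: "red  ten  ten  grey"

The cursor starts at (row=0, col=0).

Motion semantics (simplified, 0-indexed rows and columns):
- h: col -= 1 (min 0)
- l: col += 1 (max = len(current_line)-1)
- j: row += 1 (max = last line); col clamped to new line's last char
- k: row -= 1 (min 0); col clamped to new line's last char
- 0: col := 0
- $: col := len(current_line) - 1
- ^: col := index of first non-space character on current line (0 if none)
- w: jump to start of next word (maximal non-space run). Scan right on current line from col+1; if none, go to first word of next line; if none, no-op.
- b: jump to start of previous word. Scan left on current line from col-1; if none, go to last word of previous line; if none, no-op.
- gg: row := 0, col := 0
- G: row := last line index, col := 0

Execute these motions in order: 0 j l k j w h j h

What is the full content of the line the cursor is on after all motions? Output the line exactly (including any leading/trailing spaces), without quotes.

Answer:  wind two pink rain

Derivation:
After 1 (0): row=0 col=0 char='_'
After 2 (j): row=1 col=0 char='f'
After 3 (l): row=1 col=1 char='i'
After 4 (k): row=0 col=1 char='_'
After 5 (j): row=1 col=1 char='i'
After 6 (w): row=1 col=5 char='g'
After 7 (h): row=1 col=4 char='_'
After 8 (j): row=2 col=4 char='d'
After 9 (h): row=2 col=3 char='n'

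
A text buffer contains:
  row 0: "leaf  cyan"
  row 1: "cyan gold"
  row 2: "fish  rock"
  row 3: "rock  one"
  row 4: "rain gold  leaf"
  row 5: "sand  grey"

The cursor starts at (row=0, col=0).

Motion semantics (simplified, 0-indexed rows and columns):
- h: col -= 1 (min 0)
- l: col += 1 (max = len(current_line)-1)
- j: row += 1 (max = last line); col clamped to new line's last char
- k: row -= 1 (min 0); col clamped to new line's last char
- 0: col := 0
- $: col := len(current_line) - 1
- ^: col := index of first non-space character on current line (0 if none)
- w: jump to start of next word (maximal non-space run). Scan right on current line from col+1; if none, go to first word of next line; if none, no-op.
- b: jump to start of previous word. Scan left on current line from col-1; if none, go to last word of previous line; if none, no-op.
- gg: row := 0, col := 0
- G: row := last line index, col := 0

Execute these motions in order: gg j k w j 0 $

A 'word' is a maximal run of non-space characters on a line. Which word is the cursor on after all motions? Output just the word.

After 1 (gg): row=0 col=0 char='l'
After 2 (j): row=1 col=0 char='c'
After 3 (k): row=0 col=0 char='l'
After 4 (w): row=0 col=6 char='c'
After 5 (j): row=1 col=6 char='o'
After 6 (0): row=1 col=0 char='c'
After 7 ($): row=1 col=8 char='d'

Answer: gold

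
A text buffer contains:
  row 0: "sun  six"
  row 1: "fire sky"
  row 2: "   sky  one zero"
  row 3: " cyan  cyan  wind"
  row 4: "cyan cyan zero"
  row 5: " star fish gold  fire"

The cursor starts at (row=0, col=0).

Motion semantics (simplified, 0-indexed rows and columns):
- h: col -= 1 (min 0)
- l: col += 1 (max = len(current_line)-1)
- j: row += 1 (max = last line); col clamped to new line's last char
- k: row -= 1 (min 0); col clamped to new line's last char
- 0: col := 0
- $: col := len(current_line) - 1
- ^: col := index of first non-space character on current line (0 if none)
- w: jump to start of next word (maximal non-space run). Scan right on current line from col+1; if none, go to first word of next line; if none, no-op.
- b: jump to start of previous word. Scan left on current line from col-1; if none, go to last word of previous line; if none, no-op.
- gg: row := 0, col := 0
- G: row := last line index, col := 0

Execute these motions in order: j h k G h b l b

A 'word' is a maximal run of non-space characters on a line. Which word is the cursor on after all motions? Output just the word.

Answer: zero

Derivation:
After 1 (j): row=1 col=0 char='f'
After 2 (h): row=1 col=0 char='f'
After 3 (k): row=0 col=0 char='s'
After 4 (G): row=5 col=0 char='_'
After 5 (h): row=5 col=0 char='_'
After 6 (b): row=4 col=10 char='z'
After 7 (l): row=4 col=11 char='e'
After 8 (b): row=4 col=10 char='z'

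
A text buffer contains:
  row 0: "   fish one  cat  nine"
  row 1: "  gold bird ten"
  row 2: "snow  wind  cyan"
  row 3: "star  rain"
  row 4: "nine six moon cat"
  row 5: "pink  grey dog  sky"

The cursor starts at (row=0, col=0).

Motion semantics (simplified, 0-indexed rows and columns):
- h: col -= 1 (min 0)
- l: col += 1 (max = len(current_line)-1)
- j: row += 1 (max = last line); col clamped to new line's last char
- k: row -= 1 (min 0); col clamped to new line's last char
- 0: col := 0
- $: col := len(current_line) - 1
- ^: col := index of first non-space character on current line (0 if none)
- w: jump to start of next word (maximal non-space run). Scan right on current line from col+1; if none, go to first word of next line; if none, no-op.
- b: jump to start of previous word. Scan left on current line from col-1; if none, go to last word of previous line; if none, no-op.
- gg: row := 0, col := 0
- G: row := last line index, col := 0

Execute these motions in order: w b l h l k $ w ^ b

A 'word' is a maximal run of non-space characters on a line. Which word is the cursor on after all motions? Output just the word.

After 1 (w): row=0 col=3 char='f'
After 2 (b): row=0 col=3 char='f'
After 3 (l): row=0 col=4 char='i'
After 4 (h): row=0 col=3 char='f'
After 5 (l): row=0 col=4 char='i'
After 6 (k): row=0 col=4 char='i'
After 7 ($): row=0 col=21 char='e'
After 8 (w): row=1 col=2 char='g'
After 9 (^): row=1 col=2 char='g'
After 10 (b): row=0 col=18 char='n'

Answer: nine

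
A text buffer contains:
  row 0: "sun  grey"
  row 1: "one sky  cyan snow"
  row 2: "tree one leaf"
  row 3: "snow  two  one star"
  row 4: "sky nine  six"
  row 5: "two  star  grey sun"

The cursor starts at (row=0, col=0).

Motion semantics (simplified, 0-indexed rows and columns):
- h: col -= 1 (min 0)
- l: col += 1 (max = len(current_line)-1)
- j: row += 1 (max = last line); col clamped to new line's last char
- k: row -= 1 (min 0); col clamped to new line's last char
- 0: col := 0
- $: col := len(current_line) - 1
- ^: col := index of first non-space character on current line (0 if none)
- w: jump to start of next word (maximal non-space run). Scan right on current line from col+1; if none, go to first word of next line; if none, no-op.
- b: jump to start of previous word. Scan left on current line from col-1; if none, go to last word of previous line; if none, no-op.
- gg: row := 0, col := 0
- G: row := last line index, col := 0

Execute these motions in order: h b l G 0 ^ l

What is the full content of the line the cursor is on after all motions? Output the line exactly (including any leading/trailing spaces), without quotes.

After 1 (h): row=0 col=0 char='s'
After 2 (b): row=0 col=0 char='s'
After 3 (l): row=0 col=1 char='u'
After 4 (G): row=5 col=0 char='t'
After 5 (0): row=5 col=0 char='t'
After 6 (^): row=5 col=0 char='t'
After 7 (l): row=5 col=1 char='w'

Answer: two  star  grey sun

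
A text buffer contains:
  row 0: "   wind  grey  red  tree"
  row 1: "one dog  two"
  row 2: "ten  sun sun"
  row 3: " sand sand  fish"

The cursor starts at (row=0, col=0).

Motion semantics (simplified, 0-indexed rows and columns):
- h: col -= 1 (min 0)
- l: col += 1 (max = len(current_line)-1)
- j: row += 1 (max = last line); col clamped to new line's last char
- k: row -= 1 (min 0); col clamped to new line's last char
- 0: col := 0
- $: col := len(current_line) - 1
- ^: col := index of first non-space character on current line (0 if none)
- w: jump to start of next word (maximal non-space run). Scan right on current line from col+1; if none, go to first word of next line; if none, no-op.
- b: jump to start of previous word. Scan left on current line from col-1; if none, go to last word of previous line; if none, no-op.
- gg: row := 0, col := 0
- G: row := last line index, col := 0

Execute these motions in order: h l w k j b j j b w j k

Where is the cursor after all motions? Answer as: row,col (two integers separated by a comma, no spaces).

After 1 (h): row=0 col=0 char='_'
After 2 (l): row=0 col=1 char='_'
After 3 (w): row=0 col=3 char='w'
After 4 (k): row=0 col=3 char='w'
After 5 (j): row=1 col=3 char='_'
After 6 (b): row=1 col=0 char='o'
After 7 (j): row=2 col=0 char='t'
After 8 (j): row=3 col=0 char='_'
After 9 (b): row=2 col=9 char='s'
After 10 (w): row=3 col=1 char='s'
After 11 (j): row=3 col=1 char='s'
After 12 (k): row=2 col=1 char='e'

Answer: 2,1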